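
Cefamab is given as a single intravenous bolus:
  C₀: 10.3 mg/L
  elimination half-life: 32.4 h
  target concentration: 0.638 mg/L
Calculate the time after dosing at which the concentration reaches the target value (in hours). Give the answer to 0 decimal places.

k = ln2 / t½ = 0.693147 / 32.4 = 0.02139 h⁻¹
t = ln(C₀ / C) / k = ln(10.30 / 0.638) / 0.02139
  = ln(16.14) / 0.02139 = 2.781 / 0.02139 = 130.0 h

130 h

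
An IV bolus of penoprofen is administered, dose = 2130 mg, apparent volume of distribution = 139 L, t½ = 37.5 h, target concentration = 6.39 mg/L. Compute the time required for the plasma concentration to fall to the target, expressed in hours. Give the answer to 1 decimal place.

C₀ = Dose / Vd = 2130 / 139 = 15.32 mg/L
k = ln2 / t½ = 0.693147 / 37.5 = 0.01848 h⁻¹
t = ln(C₀ / C) / k = ln(15.32 / 6.39) / 0.01848
  = ln(2.397) / 0.01848 = 0.8742 / 0.01848 = 47.31 h

47.3 h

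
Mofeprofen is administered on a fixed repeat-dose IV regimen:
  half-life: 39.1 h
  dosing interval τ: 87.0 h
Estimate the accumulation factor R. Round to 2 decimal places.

1.27

k = ln2 / t½ = 0.693147 / 39.1 = 0.01773 h⁻¹
e^(−kτ) = e^(−0.01773 × 87.0) = 0.2138
Accumulation ratio R = 1 / (1 − e^(−kτ)) = 1 / (1 − 0.2138) = 1.272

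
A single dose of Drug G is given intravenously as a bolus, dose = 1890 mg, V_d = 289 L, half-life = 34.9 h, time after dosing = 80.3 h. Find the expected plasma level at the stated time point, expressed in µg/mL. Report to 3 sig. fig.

C₀ = Dose / Vd = 1890 / 289 = 6.540 mg/L
k = ln2 / t½ = 0.693147 / 34.9 = 0.01986 h⁻¹
C = C₀ · e^(−k·t) = 6.540 × e^(−0.01986 × 80.3)
  = 6.540 × 0.2030 = 1.328 mg/L
(1.328 mg/L = 1.328 µg/mL)

1.33 µg/mL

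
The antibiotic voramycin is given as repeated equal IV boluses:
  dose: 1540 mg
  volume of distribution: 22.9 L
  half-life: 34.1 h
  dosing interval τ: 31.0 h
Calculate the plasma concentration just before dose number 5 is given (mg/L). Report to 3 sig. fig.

70.4 mg/L

C₀ per dose = Dose / Vd = 1540 / 22.9 = 67.25 mg/L
k = ln2 / t½ = 0.693147 / 34.1 = 0.02033 h⁻¹
Fraction remaining after one interval: r = e^(−kτ) = e^(−0.02033 × 31.0) = 0.5325
Before dose 5, 4 doses have been given (aged 1τ, 2τ, 3τ, 4τ).
C_trough = C₀ × (r + r² + … + r^4) = C₀ × r(1−r^4)/(1−r)
        = 67.25 × 0.5325 × (1 − 0.08040) / (1 − 0.5325) = 70.44 mg/L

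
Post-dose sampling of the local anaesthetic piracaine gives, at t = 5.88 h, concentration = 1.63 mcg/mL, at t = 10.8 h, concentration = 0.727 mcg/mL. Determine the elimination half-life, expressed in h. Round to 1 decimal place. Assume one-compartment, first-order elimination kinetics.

4.2 h

k = ln(C₁/C₂) / (t₂ − t₁) = ln(1.63/0.727) / (10.8 − 5.88)
  = 0.8074 / 4.920 = 0.1641 h⁻¹
t½ = ln2 / k = 0.693147 / 0.1641 = 4.224 h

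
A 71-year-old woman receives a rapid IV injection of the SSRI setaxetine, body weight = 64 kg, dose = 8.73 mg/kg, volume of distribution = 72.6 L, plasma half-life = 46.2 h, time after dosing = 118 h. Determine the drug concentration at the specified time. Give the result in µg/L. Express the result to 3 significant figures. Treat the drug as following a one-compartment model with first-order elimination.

Total dose = 8.73 × 64 = 558.7 mg
C₀ = Dose / Vd = 558.7 / 72.6 = 7.696 mg/L
k = ln2 / t½ = 0.693147 / 46.2 = 0.01500 h⁻¹
C = C₀ · e^(−k·t) = 7.696 × e^(−0.01500 × 118)
  = 7.696 × 0.1703 = 1.311 mg/L
Convert: 1.311 mg/L × 1000 = 1311 µg/L

1310 µg/L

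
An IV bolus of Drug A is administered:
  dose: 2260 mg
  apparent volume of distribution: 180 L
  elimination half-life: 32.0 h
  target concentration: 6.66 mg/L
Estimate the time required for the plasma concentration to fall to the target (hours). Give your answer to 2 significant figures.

C₀ = Dose / Vd = 2260 / 180 = 12.56 mg/L
k = ln2 / t½ = 0.693147 / 32.0 = 0.02166 h⁻¹
t = ln(C₀ / C) / k = ln(12.56 / 6.66) / 0.02166
  = ln(1.886) / 0.02166 = 0.6345 / 0.02166 = 29.29 h

29 h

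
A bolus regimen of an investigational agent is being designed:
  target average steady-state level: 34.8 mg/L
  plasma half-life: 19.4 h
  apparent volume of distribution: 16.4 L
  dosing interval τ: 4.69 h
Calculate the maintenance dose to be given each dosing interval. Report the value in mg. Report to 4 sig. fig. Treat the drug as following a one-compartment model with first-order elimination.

k = ln2 / t½ = 0.693147 / 19.4 = 0.03573 h⁻¹
CL = k × Vd = 0.03573 × 16.4 = 0.5860 L/h
At steady state, Dose/τ = Css × CL.
Dose = Css × CL × τ = 34.8 × 0.5860 × 4.69 = 95.64 mg

95.64 mg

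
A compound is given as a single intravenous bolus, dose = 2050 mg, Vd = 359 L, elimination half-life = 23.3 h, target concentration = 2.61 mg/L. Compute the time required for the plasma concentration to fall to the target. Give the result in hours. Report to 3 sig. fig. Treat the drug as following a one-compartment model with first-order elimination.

26.3 h

C₀ = Dose / Vd = 2050 / 359 = 5.710 mg/L
k = ln2 / t½ = 0.693147 / 23.3 = 0.02975 h⁻¹
t = ln(C₀ / C) / k = ln(5.710 / 2.61) / 0.02975
  = ln(2.188) / 0.02975 = 0.7830 / 0.02975 = 26.32 h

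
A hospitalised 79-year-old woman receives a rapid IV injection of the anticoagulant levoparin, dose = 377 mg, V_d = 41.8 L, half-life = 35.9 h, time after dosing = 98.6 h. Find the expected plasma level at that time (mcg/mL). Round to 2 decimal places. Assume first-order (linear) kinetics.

1.34 mcg/mL

C₀ = Dose / Vd = 377.0 / 41.8 = 9.019 mg/L
k = ln2 / t½ = 0.693147 / 35.9 = 0.01931 h⁻¹
C = C₀ · e^(−k·t) = 9.019 × e^(−0.01931 × 98.6)
  = 9.019 × 0.1490 = 1.344 mg/L
(1.344 mg/L = 1.344 mcg/mL)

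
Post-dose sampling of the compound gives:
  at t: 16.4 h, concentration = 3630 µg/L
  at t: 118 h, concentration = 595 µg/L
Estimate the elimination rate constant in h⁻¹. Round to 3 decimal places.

k = ln(C₁/C₂) / (t₂ − t₁) = ln(3630/595) / (118 − 16.4)
  = 1.808 / 101.6 = 0.01780 h⁻¹

0.018 h⁻¹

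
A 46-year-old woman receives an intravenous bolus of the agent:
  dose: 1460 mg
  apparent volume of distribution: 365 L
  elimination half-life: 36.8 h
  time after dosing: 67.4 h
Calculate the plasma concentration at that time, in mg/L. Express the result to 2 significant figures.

1.1 mg/L

C₀ = Dose / Vd = 1460 / 365 = 4.000 mg/L
k = ln2 / t½ = 0.693147 / 36.8 = 0.01884 h⁻¹
C = C₀ · e^(−k·t) = 4.000 × e^(−0.01884 × 67.4)
  = 4.000 × 0.2809 = 1.124 mg/L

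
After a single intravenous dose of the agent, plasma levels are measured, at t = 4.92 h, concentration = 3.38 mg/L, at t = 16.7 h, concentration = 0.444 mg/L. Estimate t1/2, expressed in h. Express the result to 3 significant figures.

k = ln(C₁/C₂) / (t₂ − t₁) = ln(3.38/0.444) / (16.7 − 4.92)
  = 2.030 / 11.78 = 0.1723 h⁻¹
t½ = ln2 / k = 0.693147 / 0.1723 = 4.023 h

4.02 h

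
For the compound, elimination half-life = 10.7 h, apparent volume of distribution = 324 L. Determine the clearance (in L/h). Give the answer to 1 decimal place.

21.0 L/h

k = ln2 / t½ = 0.693147 / 10.7 = 0.06478 h⁻¹
CL = k × Vd = 0.06478 × 324 = 20.99 L/h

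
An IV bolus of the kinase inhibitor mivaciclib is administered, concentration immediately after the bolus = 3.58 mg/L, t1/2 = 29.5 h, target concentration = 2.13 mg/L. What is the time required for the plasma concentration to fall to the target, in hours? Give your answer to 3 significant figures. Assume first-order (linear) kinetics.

k = ln2 / t½ = 0.693147 / 29.5 = 0.02350 h⁻¹
t = ln(C₀ / C) / k = ln(3.580 / 2.13) / 0.02350
  = ln(1.681) / 0.02350 = 0.5194 / 0.02350 = 22.10 h

22.1 h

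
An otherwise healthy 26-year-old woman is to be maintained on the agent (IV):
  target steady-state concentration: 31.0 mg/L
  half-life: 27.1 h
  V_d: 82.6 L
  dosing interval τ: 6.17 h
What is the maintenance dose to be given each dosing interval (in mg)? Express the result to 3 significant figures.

404 mg

k = ln2 / t½ = 0.693147 / 27.1 = 0.02558 h⁻¹
CL = k × Vd = 0.02558 × 82.6 = 2.113 L/h
At steady state, Dose/τ = Css × CL.
Dose = Css × CL × τ = 31.0 × 2.113 × 6.17 = 404.2 mg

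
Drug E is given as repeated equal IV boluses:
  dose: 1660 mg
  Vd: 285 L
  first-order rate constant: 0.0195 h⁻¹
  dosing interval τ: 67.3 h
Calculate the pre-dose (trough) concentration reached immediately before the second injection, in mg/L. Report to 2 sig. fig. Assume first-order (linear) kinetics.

C₀ per dose = Dose / Vd = 1660 / 285 = 5.825 mg/L
Fraction remaining after one interval: r = e^(−kτ) = e^(−0.01950 × 67.3) = 0.2692
Before dose 2, 1 dose has been given (aged 1τ).
C_trough = C₀ × r = 5.825 × 0.2692 = 1.568 mg/L

1.6 mg/L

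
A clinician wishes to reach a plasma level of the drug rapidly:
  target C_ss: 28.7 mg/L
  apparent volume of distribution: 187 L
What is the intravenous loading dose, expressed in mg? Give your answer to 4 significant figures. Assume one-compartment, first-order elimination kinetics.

5367 mg

LD = Css × Vd = 28.7 × 187 = 5367 mg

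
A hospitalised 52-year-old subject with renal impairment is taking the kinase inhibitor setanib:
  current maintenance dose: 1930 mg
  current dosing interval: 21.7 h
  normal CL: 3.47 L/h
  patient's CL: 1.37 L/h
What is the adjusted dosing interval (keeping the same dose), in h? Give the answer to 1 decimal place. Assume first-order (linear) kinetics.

55.0 h

To keep the same average steady-state level, dosing rate must scale with clearance.
CL ratio = 1.37 / 3.47 = 0.3948
New interval (same dose) = 21.7 / 0.3948 = 54.96 h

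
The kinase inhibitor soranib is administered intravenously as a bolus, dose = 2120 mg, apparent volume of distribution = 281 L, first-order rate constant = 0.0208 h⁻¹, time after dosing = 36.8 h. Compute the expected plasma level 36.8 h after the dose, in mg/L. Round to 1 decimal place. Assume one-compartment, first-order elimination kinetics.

3.5 mg/L

C₀ = Dose / Vd = 2120 / 281 = 7.544 mg/L
C = C₀ · e^(−k·t) = 7.544 × e^(−0.02080 × 36.8)
  = 7.544 × 0.4651 = 3.509 mg/L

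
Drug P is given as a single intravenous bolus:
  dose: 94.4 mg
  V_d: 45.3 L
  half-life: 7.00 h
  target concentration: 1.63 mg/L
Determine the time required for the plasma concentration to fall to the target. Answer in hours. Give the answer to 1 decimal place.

2.5 h

C₀ = Dose / Vd = 94.40 / 45.3 = 2.084 mg/L
k = ln2 / t½ = 0.693147 / 7.00 = 0.09902 h⁻¹
t = ln(C₀ / C) / k = ln(2.084 / 1.63) / 0.09902
  = ln(1.279) / 0.09902 = 0.2461 / 0.09902 = 2.485 h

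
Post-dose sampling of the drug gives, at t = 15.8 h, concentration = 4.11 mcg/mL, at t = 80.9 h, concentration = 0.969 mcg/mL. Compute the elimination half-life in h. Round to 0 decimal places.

k = ln(C₁/C₂) / (t₂ − t₁) = ln(4.11/0.969) / (80.9 − 15.8)
  = 1.445 / 65.10 = 0.02220 h⁻¹
t½ = ln2 / k = 0.693147 / 0.02220 = 31.22 h

31 h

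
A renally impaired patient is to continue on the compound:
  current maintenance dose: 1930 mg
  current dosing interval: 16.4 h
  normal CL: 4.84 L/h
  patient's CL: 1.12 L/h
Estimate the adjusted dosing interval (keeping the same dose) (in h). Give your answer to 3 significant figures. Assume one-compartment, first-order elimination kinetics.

To keep the same average steady-state level, dosing rate must scale with clearance.
CL ratio = 1.12 / 4.84 = 0.2314
New interval (same dose) = 16.4 / 0.2314 = 70.87 h

70.9 h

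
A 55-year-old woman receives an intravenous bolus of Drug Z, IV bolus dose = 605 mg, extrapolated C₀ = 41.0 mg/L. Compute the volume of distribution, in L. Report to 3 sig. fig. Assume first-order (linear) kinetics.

Vd = Dose / C₀ = 605.0 / 41.0 = 14.76 L

14.8 L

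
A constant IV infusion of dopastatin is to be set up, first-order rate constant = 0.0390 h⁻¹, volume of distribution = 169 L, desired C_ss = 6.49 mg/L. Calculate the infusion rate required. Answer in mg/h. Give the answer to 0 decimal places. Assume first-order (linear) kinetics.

CL = k × Vd = 0.03900 × 169 = 6.591 L/h
At steady state, infusion rate R₀ = Css × CL = 6.49 × 6.591 = 42.78 mg/h

43 mg/h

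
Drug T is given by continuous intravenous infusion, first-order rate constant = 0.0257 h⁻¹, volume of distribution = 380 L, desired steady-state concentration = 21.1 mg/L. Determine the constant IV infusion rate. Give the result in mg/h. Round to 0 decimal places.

206 mg/h

CL = k × Vd = 0.02570 × 380 = 9.766 L/h
At steady state, infusion rate R₀ = Css × CL = 21.1 × 9.766 = 206.1 mg/h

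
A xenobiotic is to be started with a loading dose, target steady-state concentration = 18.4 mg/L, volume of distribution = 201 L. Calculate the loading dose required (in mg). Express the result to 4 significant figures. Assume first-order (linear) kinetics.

LD = Css × Vd = 18.4 × 201 = 3698 mg

3698 mg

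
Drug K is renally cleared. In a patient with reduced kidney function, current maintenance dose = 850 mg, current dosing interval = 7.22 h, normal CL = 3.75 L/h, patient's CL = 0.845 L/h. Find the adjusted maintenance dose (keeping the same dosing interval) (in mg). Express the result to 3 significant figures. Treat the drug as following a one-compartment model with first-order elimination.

192 mg

To keep the same average steady-state level, dosing rate must scale with clearance.
CL ratio = 0.845 / 3.75 = 0.2253
New dose (same interval) = 850 × 0.2253 = 191.5 mg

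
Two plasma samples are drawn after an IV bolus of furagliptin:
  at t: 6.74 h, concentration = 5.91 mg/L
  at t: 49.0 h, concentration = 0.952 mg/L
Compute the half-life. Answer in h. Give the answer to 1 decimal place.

16.0 h

k = ln(C₁/C₂) / (t₂ − t₁) = ln(5.91/0.952) / (49.0 − 6.74)
  = 1.826 / 42.26 = 0.04321 h⁻¹
t½ = ln2 / k = 0.693147 / 0.04321 = 16.04 h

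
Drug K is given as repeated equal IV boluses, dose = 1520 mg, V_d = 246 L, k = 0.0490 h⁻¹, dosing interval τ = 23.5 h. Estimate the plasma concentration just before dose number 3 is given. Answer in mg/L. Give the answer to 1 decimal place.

C₀ per dose = Dose / Vd = 1520 / 246 = 6.179 mg/L
Fraction remaining after one interval: r = e^(−kτ) = e^(−0.04900 × 23.5) = 0.3162
Before dose 3, 2 doses have been given (aged 1τ, 2τ).
C_trough = C₀ × (r + r²) = 6.179 × (0.3162 + 0.09998) = 2.572 mg/L

2.6 mg/L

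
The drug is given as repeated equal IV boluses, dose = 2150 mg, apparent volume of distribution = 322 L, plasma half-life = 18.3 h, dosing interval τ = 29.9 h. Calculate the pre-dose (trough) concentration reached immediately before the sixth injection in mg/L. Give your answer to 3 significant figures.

3.16 mg/L

C₀ per dose = Dose / Vd = 2150 / 322 = 6.677 mg/L
k = ln2 / t½ = 0.693147 / 18.3 = 0.03788 h⁻¹
Fraction remaining after one interval: r = e^(−kτ) = e^(−0.03788 × 29.9) = 0.3222
Before dose 6, 5 doses have been given (aged 1τ, 2τ, 3τ, 4τ, 5τ).
C_trough = C₀ × (r + r² + … + r^5) = C₀ × r(1−r^5)/(1−r)
        = 6.677 × 0.3222 × (1 − 0.003472) / (1 − 0.3222) = 3.163 mg/L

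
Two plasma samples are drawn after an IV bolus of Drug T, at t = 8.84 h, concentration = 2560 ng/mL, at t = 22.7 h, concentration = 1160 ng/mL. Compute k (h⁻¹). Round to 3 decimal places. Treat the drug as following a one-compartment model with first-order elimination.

0.057 h⁻¹

k = ln(C₁/C₂) / (t₂ − t₁) = ln(2560/1160) / (22.7 − 8.84)
  = 0.7916 / 13.86 = 0.05711 h⁻¹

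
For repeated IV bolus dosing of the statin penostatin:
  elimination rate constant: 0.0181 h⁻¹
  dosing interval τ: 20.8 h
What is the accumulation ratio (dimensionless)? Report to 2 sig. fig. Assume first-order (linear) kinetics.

e^(−kτ) = e^(−0.01810 × 20.8) = 0.6863
Accumulation ratio R = 1 / (1 − e^(−kτ)) = 1 / (1 − 0.6863) = 3.188

3.2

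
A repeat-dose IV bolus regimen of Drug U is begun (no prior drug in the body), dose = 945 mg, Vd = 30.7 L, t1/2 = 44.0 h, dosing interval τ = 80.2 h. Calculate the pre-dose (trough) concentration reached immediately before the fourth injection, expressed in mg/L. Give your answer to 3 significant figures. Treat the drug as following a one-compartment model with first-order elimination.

C₀ per dose = Dose / Vd = 945 / 30.7 = 30.78 mg/L
k = ln2 / t½ = 0.693147 / 44.0 = 0.01575 h⁻¹
Fraction remaining after one interval: r = e^(−kτ) = e^(−0.01575 × 80.2) = 0.2828
Before dose 4, 3 doses have been given (aged 1τ, 2τ, 3τ).
C_trough = C₀ × (r + r² + … + r^3) = C₀ × r(1−r^3)/(1−r)
        = 30.78 × 0.2828 × (1 − 0.02262) / (1 − 0.2828) = 11.86 mg/L

11.9 mg/L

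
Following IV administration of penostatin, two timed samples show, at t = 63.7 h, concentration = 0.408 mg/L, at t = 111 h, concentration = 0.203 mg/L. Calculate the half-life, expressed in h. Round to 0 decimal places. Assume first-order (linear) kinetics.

k = ln(C₁/C₂) / (t₂ − t₁) = ln(0.408/0.203) / (111 − 63.7)
  = 0.6981 / 47.30 = 0.01476 h⁻¹
t½ = ln2 / k = 0.693147 / 0.01476 = 46.96 h

47 h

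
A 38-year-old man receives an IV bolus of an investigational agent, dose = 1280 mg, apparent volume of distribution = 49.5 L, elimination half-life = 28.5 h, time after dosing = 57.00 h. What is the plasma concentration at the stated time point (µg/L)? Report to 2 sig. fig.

C₀ = Dose / Vd = 1280 / 49.5 = 25.86 mg/L
k = ln2 / t½ = 0.693147 / 28.5 = 0.02432 h⁻¹
t / t½ = 57.00 / 28.5 = 2 half-lives
C = C₀ × (1/2)^2 = 25.86 × 0.2500 = 6.465 mg/L
Convert: 6.465 mg/L × 1000 = 6465 µg/L

6500 µg/L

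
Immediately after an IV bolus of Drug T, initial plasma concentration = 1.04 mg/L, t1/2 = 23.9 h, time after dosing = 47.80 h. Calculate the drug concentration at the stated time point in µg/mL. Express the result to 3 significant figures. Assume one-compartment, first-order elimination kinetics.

k = ln2 / t½ = 0.693147 / 23.9 = 0.02900 h⁻¹
t / t½ = 47.80 / 23.9 = 2 half-lives
C = C₀ × (1/2)^2 = 1.040 × 0.2500 = 0.2600 mg/L
(0.2600 mg/L = 0.2600 µg/mL)

0.260 µg/mL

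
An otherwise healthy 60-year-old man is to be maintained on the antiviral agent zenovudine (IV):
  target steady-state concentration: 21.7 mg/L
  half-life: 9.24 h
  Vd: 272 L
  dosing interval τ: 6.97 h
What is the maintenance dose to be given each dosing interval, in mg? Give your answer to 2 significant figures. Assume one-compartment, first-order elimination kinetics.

k = ln2 / t½ = 0.693147 / 9.24 = 0.07502 h⁻¹
CL = k × Vd = 0.07502 × 272 = 20.41 L/h
At steady state, Dose/τ = Css × CL.
Dose = Css × CL × τ = 21.7 × 20.41 × 6.97 = 3087 mg

3100 mg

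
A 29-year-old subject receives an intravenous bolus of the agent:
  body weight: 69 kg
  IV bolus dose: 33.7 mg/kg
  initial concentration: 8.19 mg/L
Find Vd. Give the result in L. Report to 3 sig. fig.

284 L

Dose = 33.7 × 69 = 2325 mg
Vd = Dose / C₀ = 2325 / 8.19 = 283.9 L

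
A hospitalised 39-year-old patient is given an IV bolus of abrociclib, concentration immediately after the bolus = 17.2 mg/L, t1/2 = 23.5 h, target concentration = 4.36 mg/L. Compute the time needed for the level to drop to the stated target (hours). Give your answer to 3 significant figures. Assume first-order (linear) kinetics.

46.5 h

k = ln2 / t½ = 0.693147 / 23.5 = 0.02950 h⁻¹
t = ln(C₀ / C) / k = ln(17.20 / 4.36) / 0.02950
  = ln(3.945) / 0.02950 = 1.372 / 0.02950 = 46.51 h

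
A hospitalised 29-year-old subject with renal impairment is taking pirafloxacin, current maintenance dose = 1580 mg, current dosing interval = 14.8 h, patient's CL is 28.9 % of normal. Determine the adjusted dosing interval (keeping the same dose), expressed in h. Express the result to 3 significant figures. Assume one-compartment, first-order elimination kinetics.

51.2 h

To keep the same average steady-state level, dosing rate must scale with clearance.
CL ratio = 28.9 / 100 = 0.2890
New interval (same dose) = 14.8 / 0.2890 = 51.21 h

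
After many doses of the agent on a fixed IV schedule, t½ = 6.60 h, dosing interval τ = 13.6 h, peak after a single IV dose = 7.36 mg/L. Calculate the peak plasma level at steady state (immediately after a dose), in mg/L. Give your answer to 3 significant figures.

9.68 mg/L

k = ln2 / t½ = 0.693147 / 6.60 = 0.1050 h⁻¹
e^(−kτ) = e^(−0.1050 × 13.6) = 0.2398
Accumulation ratio R = 1 / (1 − e^(−kτ)) = 1 / (1 − 0.2398) = 1.315
Steady-state peak = C₀ × R = 7.36 × 1.315 = 9.678 mg/L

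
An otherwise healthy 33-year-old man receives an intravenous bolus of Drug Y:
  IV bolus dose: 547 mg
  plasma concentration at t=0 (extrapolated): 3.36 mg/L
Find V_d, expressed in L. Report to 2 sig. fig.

160 L

Vd = Dose / C₀ = 547.0 / 3.36 = 162.8 L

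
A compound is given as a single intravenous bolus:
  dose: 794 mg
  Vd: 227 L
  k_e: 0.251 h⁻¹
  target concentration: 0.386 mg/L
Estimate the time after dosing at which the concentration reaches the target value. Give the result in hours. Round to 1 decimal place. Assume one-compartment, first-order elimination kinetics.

C₀ = Dose / Vd = 794.0 / 227 = 3.498 mg/L
t = ln(C₀ / C) / k = ln(3.498 / 0.386) / 0.2510
  = ln(9.062) / 0.2510 = 2.204 / 0.2510 = 8.781 h

8.8 h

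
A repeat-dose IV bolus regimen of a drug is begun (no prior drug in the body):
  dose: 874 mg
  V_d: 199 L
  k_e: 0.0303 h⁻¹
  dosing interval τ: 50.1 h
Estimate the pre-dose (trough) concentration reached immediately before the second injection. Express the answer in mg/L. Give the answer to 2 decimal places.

C₀ per dose = Dose / Vd = 874 / 199 = 4.392 mg/L
Fraction remaining after one interval: r = e^(−kτ) = e^(−0.03030 × 50.1) = 0.2191
Before dose 2, 1 dose has been given (aged 1τ).
C_trough = C₀ × r = 4.392 × 0.2191 = 0.9623 mg/L

0.96 mg/L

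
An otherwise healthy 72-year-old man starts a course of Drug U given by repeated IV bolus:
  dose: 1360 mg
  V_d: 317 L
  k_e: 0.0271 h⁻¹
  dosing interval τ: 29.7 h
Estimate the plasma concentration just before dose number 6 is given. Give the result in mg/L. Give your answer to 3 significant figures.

3.41 mg/L

C₀ per dose = Dose / Vd = 1360 / 317 = 4.290 mg/L
Fraction remaining after one interval: r = e^(−kτ) = e^(−0.02710 × 29.7) = 0.4471
Before dose 6, 5 doses have been given (aged 1τ, 2τ, 3τ, 4τ, 5τ).
C_trough = C₀ × (r + r² + … + r^5) = C₀ × r(1−r^5)/(1−r)
        = 4.290 × 0.4471 × (1 − 0.01787) / (1 − 0.4471) = 3.407 mg/L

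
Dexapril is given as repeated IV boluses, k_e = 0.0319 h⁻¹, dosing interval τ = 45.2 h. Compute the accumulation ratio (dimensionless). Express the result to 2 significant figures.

e^(−kτ) = e^(−0.03190 × 45.2) = 0.2365
Accumulation ratio R = 1 / (1 − e^(−kτ)) = 1 / (1 − 0.2365) = 1.310

1.3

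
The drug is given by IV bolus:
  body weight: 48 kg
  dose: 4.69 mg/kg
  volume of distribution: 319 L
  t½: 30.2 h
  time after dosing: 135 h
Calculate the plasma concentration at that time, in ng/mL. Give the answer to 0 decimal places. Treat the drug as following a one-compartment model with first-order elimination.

32 ng/mL

Total dose = 4.69 × 48 = 225.1 mg
C₀ = Dose / Vd = 225.1 / 319 = 0.7056 mg/L
k = ln2 / t½ = 0.693147 / 30.2 = 0.02295 h⁻¹
C = C₀ · e^(−k·t) = 0.7056 × e^(−0.02295 × 135)
  = 0.7056 × 0.04513 = 0.03184 mg/L
Convert: 0.03184 mg/L × 1000 = 31.84 ng/mL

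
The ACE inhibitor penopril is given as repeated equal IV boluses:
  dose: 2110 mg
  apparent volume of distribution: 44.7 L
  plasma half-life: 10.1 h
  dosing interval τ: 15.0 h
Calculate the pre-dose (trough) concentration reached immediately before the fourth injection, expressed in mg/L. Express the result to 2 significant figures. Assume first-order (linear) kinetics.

C₀ per dose = Dose / Vd = 2110 / 44.7 = 47.20 mg/L
k = ln2 / t½ = 0.693147 / 10.1 = 0.06863 h⁻¹
Fraction remaining after one interval: r = e^(−kτ) = e^(−0.06863 × 15.0) = 0.3572
Before dose 4, 3 doses have been given (aged 1τ, 2τ, 3τ).
C_trough = C₀ × (r + r² + … + r^3) = C₀ × r(1−r^3)/(1−r)
        = 47.20 × 0.3572 × (1 − 0.04558) / (1 − 0.3572) = 25.03 mg/L

25 mg/L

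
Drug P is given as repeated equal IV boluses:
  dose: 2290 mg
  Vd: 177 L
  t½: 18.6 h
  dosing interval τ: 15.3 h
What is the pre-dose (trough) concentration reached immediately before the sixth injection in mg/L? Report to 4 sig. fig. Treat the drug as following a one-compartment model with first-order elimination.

C₀ per dose = Dose / Vd = 2290 / 177 = 12.94 mg/L
k = ln2 / t½ = 0.693147 / 18.6 = 0.03727 h⁻¹
Fraction remaining after one interval: r = e^(−kτ) = e^(−0.03727 × 15.3) = 0.5654
Before dose 6, 5 doses have been given (aged 1τ, 2τ, 3τ, 4τ, 5τ).
C_trough = C₀ × (r + r² + … + r^5) = C₀ × r(1−r^5)/(1−r)
        = 12.94 × 0.5654 × (1 − 0.05778) / (1 − 0.5654) = 15.86 mg/L

15.86 mg/L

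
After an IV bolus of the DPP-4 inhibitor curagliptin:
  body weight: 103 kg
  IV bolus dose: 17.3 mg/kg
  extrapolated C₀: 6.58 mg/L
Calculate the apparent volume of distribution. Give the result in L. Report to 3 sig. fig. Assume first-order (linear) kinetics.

271 L

Dose = 17.3 × 103 = 1782 mg
Vd = Dose / C₀ = 1782 / 6.58 = 270.8 L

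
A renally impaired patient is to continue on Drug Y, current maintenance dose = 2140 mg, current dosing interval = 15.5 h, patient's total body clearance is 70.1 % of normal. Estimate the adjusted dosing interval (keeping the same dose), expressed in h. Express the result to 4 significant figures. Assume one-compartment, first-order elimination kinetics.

To keep the same average steady-state level, dosing rate must scale with clearance.
CL ratio = 70.1 / 100 = 0.7010
New interval (same dose) = 15.5 / 0.7010 = 22.11 h

22.11 h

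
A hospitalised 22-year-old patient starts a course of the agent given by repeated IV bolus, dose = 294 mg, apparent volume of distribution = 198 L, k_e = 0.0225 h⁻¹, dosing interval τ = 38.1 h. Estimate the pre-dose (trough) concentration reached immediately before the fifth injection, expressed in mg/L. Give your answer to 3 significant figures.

C₀ per dose = Dose / Vd = 294 / 198 = 1.485 mg/L
Fraction remaining after one interval: r = e^(−kτ) = e^(−0.02250 × 38.1) = 0.4243
Before dose 5, 4 doses have been given (aged 1τ, 2τ, 3τ, 4τ).
C_trough = C₀ × (r + r² + … + r^4) = C₀ × r(1−r^4)/(1−r)
        = 1.485 × 0.4243 × (1 − 0.03241) / (1 − 0.4243) = 1.059 mg/L

1.06 mg/L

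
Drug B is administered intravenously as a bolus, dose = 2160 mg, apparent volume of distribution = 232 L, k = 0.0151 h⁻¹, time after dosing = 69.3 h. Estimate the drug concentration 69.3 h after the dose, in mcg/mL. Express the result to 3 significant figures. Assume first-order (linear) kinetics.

3.27 mcg/mL

C₀ = Dose / Vd = 2160 / 232 = 9.310 mg/L
C = C₀ · e^(−k·t) = 9.310 × e^(−0.01510 × 69.3)
  = 9.310 × 0.3512 = 3.270 mg/L
(3.270 mg/L = 3.270 mcg/mL)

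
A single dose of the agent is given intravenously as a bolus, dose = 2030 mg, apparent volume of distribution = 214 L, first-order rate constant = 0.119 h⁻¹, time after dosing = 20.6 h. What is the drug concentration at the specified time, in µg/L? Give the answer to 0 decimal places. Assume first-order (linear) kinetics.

817 µg/L

C₀ = Dose / Vd = 2030 / 214 = 9.486 mg/L
C = C₀ · e^(−k·t) = 9.486 × e^(−0.1190 × 20.6)
  = 9.486 × 0.08617 = 0.8174 mg/L
Convert: 0.8174 mg/L × 1000 = 817.4 µg/L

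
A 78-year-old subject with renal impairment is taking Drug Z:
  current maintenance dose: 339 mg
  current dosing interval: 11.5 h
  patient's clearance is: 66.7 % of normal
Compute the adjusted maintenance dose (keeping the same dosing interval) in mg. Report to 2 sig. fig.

To keep the same average steady-state level, dosing rate must scale with clearance.
CL ratio = 66.7 / 100 = 0.6670
New dose (same interval) = 339 × 0.6670 = 226.1 mg

230 mg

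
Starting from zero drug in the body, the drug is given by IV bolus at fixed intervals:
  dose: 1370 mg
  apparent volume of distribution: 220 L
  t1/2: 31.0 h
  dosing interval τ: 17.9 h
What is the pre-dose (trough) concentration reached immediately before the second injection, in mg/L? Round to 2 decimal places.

C₀ per dose = Dose / Vd = 1370 / 220 = 6.227 mg/L
k = ln2 / t½ = 0.693147 / 31.0 = 0.02236 h⁻¹
Fraction remaining after one interval: r = e^(−kτ) = e^(−0.02236 × 17.9) = 0.6702
Before dose 2, 1 dose has been given (aged 1τ).
C_trough = C₀ × r = 6.227 × 0.6702 = 4.173 mg/L

4.17 mg/L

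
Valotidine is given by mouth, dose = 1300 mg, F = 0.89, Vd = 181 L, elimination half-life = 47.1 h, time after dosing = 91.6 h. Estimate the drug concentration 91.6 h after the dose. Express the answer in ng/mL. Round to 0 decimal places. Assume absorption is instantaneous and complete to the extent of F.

1660 ng/mL

Amount reaching circulation = F × Dose = 0.89 × 1300 = 1157 mg
C₀ = F·Dose / Vd = 1157 / 181 = 6.392 mg/L
k = ln2 / t½ = 0.693147 / 47.1 = 0.01472 h⁻¹
C = C₀ · e^(−k·t) = 6.392 × e^(−0.01472 × 91.6)
  = 6.392 × 0.2597 = 1.660 mg/L
Convert: 1.660 mg/L × 1000 = 1660 ng/mL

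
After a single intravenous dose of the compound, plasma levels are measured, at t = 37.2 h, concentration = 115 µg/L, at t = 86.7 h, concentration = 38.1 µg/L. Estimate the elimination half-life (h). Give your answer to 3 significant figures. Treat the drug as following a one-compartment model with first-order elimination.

31.1 h

k = ln(C₁/C₂) / (t₂ − t₁) = ln(115/38.1) / (86.7 − 37.2)
  = 1.105 / 49.50 = 0.02232 h⁻¹
t½ = ln2 / k = 0.693147 / 0.02232 = 31.05 h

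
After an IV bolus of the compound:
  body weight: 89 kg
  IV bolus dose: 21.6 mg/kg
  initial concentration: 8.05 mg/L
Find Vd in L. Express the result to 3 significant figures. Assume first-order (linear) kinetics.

239 L

Dose = 21.6 × 89 = 1922 mg
Vd = Dose / C₀ = 1922 / 8.05 = 238.8 L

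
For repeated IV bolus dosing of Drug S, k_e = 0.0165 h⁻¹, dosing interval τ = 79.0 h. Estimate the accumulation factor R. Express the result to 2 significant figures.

e^(−kτ) = e^(−0.01650 × 79.0) = 0.2716
Accumulation ratio R = 1 / (1 − e^(−kτ)) = 1 / (1 − 0.2716) = 1.373

1.4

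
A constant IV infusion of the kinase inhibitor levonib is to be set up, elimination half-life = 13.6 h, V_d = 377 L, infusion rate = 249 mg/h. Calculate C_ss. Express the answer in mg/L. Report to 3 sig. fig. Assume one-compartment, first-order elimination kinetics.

k = ln2 / t½ = 0.693147 / 13.6 = 0.05097 h⁻¹
CL = k × Vd = 0.05097 × 377 = 19.22 L/h
At steady state Css = R₀ / CL = 249 / 19.22 = 12.96 mg/L

13.0 mg/L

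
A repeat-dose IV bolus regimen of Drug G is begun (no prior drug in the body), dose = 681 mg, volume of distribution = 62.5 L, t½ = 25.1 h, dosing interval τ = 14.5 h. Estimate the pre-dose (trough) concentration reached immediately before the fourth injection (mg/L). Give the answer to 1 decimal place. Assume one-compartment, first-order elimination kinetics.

C₀ per dose = Dose / Vd = 681 / 62.5 = 10.90 mg/L
k = ln2 / t½ = 0.693147 / 25.1 = 0.02762 h⁻¹
Fraction remaining after one interval: r = e^(−kτ) = e^(−0.02762 × 14.5) = 0.6700
Before dose 4, 3 doses have been given (aged 1τ, 2τ, 3τ).
C_trough = C₀ × (r + r² + … + r^3) = C₀ × r(1−r^3)/(1−r)
        = 10.90 × 0.6700 × (1 − 0.3008) / (1 − 0.6700) = 15.47 mg/L

15.5 mg/L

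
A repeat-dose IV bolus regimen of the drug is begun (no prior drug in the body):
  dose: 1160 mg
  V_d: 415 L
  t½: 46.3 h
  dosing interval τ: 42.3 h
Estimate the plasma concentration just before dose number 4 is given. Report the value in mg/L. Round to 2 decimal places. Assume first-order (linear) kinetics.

2.69 mg/L

C₀ per dose = Dose / Vd = 1160 / 415 = 2.795 mg/L
k = ln2 / t½ = 0.693147 / 46.3 = 0.01497 h⁻¹
Fraction remaining after one interval: r = e^(−kτ) = e^(−0.01497 × 42.3) = 0.5309
Before dose 4, 3 doses have been given (aged 1τ, 2τ, 3τ).
C_trough = C₀ × (r + r² + … + r^3) = C₀ × r(1−r^3)/(1−r)
        = 2.795 × 0.5309 × (1 − 0.1496) / (1 − 0.5309) = 2.690 mg/L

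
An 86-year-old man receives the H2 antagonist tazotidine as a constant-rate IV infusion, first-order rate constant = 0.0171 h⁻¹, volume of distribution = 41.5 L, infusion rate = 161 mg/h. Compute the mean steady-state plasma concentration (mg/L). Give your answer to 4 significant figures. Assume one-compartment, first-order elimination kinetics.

226.9 mg/L

CL = k × Vd = 0.01710 × 41.5 = 0.7097 L/h
At steady state Css = R₀ / CL = 161 / 0.7097 = 226.9 mg/L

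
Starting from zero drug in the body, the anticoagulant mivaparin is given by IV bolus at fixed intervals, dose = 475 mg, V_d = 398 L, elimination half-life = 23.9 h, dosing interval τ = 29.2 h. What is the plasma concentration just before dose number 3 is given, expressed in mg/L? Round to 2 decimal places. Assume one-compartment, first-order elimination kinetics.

0.73 mg/L

C₀ per dose = Dose / Vd = 475 / 398 = 1.193 mg/L
k = ln2 / t½ = 0.693147 / 23.9 = 0.02900 h⁻¹
Fraction remaining after one interval: r = e^(−kτ) = e^(−0.02900 × 29.2) = 0.4288
Before dose 3, 2 doses have been given (aged 1τ, 2τ).
C_trough = C₀ × (r + r²) = 1.193 × (0.4288 + 0.1839) = 0.7310 mg/L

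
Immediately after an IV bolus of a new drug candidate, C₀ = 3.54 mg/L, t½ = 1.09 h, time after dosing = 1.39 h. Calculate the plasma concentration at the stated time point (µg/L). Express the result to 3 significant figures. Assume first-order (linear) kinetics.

1460 µg/L

k = ln2 / t½ = 0.693147 / 1.09 = 0.6359 h⁻¹
C = C₀ · e^(−k·t) = 3.540 × e^(−0.6359 × 1.39)
  = 3.540 × 0.4132 = 1.463 mg/L
Convert: 1.463 mg/L × 1000 = 1463 µg/L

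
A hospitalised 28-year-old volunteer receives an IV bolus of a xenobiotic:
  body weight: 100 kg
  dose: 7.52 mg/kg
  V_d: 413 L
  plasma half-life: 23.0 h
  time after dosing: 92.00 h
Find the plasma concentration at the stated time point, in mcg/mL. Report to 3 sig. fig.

Total dose = 7.52 × 100 = 752.0 mg
C₀ = Dose / Vd = 752.0 / 413 = 1.821 mg/L
k = ln2 / t½ = 0.693147 / 23.0 = 0.03014 h⁻¹
t / t½ = 92.00 / 23.0 = 4 half-lives
C = C₀ × (1/2)^4 = 1.821 × 0.06250 = 0.1138 mg/L
(0.1138 mg/L = 0.1138 mcg/mL)

0.114 mcg/mL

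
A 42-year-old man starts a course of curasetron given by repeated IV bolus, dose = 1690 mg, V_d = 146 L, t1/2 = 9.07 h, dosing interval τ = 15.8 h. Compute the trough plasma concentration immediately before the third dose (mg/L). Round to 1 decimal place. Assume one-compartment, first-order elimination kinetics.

4.5 mg/L

C₀ per dose = Dose / Vd = 1690 / 146 = 11.58 mg/L
k = ln2 / t½ = 0.693147 / 9.07 = 0.07642 h⁻¹
Fraction remaining after one interval: r = e^(−kτ) = e^(−0.07642 × 15.8) = 0.2990
Before dose 3, 2 doses have been given (aged 1τ, 2τ).
C_trough = C₀ × (r + r²) = 11.58 × (0.2990 + 0.08940) = 4.498 mg/L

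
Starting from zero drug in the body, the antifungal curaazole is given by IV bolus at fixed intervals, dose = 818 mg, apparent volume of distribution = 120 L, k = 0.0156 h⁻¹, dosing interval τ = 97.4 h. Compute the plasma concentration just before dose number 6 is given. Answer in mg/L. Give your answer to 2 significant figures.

1.9 mg/L

C₀ per dose = Dose / Vd = 818 / 120 = 6.817 mg/L
Fraction remaining after one interval: r = e^(−kτ) = e^(−0.01560 × 97.4) = 0.2188
Before dose 6, 5 doses have been given (aged 1τ, 2τ, 3τ, 4τ, 5τ).
C_trough = C₀ × (r + r² + … + r^5) = C₀ × r(1−r^5)/(1−r)
        = 6.817 × 0.2188 × (1 − 0.0005015) / (1 − 0.2188) = 1.908 mg/L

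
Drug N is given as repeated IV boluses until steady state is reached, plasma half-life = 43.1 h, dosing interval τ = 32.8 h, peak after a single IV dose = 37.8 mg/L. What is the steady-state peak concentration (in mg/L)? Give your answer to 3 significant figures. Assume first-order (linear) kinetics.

92.2 mg/L

k = ln2 / t½ = 0.693147 / 43.1 = 0.01608 h⁻¹
e^(−kτ) = e^(−0.01608 × 32.8) = 0.5901
Accumulation ratio R = 1 / (1 − e^(−kτ)) = 1 / (1 − 0.5901) = 2.440
Steady-state peak = C₀ × R = 37.8 × 2.440 = 92.23 mg/L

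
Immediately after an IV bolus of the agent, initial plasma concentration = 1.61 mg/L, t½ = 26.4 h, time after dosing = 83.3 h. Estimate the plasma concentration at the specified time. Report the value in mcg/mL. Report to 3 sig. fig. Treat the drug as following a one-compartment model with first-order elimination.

0.181 mcg/mL

k = ln2 / t½ = 0.693147 / 26.4 = 0.02626 h⁻¹
C = C₀ · e^(−k·t) = 1.610 × e^(−0.02626 × 83.3)
  = 1.610 × 0.1122 = 0.1806 mg/L
(0.1806 mg/L = 0.1806 mcg/mL)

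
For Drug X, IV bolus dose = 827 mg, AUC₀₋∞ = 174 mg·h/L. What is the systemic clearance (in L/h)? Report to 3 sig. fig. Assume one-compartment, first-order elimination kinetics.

4.75 L/h

CL = Dose / AUC = 827 / 174 = 4.753 L/h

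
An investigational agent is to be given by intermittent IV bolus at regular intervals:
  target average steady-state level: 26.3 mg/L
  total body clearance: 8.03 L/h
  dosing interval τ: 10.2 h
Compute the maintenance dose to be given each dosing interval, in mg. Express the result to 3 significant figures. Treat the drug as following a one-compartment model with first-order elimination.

At steady state, Dose/τ = Css × CL.
Dose = Css × CL × τ = 26.3 × 8.030 × 10.2 = 2154 mg

2150 mg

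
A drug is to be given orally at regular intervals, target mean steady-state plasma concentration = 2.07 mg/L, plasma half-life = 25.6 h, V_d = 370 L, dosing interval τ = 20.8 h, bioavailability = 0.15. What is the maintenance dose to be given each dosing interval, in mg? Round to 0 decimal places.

2876 mg

k = ln2 / t½ = 0.693147 / 25.6 = 0.02708 h⁻¹
CL = k × Vd = 0.02708 × 370 = 10.02 L/h
At steady state, F × (Dose/τ) = Css × CL.
Dose = Css × CL × τ / F = 2.07 × 10.02 × 20.8 / 0.15 = 2876 mg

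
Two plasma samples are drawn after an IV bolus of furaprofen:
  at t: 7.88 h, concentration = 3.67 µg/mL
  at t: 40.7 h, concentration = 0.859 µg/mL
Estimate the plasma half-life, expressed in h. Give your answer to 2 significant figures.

16 h

k = ln(C₁/C₂) / (t₂ − t₁) = ln(3.67/0.859) / (40.7 − 7.88)
  = 1.452 / 32.82 = 0.04424 h⁻¹
t½ = ln2 / k = 0.693147 / 0.04424 = 15.67 h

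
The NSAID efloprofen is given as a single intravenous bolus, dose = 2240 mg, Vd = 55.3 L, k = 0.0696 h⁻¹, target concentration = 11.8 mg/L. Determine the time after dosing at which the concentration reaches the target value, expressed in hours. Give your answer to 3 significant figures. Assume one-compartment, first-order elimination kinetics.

17.7 h

C₀ = Dose / Vd = 2240 / 55.3 = 40.51 mg/L
t = ln(C₀ / C) / k = ln(40.51 / 11.8) / 0.06960
  = ln(3.433) / 0.06960 = 1.233 / 0.06960 = 17.72 h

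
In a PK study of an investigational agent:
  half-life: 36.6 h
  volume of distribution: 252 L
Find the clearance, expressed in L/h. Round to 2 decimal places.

4.77 L/h

k = ln2 / t½ = 0.693147 / 36.6 = 0.01894 h⁻¹
CL = k × Vd = 0.01894 × 252 = 4.773 L/h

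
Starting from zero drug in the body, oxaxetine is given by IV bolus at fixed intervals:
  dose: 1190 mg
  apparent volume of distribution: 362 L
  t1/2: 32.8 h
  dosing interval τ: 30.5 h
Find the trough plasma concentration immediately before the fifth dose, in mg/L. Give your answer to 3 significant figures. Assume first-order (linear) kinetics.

C₀ per dose = Dose / Vd = 1190 / 362 = 3.287 mg/L
k = ln2 / t½ = 0.693147 / 32.8 = 0.02113 h⁻¹
Fraction remaining after one interval: r = e^(−kτ) = e^(−0.02113 × 30.5) = 0.5249
Before dose 5, 4 doses have been given (aged 1τ, 2τ, 3τ, 4τ).
C_trough = C₀ × (r + r² + … + r^4) = C₀ × r(1−r^4)/(1−r)
        = 3.287 × 0.5249 × (1 − 0.07591) / (1 − 0.5249) = 3.356 mg/L

3.36 mg/L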